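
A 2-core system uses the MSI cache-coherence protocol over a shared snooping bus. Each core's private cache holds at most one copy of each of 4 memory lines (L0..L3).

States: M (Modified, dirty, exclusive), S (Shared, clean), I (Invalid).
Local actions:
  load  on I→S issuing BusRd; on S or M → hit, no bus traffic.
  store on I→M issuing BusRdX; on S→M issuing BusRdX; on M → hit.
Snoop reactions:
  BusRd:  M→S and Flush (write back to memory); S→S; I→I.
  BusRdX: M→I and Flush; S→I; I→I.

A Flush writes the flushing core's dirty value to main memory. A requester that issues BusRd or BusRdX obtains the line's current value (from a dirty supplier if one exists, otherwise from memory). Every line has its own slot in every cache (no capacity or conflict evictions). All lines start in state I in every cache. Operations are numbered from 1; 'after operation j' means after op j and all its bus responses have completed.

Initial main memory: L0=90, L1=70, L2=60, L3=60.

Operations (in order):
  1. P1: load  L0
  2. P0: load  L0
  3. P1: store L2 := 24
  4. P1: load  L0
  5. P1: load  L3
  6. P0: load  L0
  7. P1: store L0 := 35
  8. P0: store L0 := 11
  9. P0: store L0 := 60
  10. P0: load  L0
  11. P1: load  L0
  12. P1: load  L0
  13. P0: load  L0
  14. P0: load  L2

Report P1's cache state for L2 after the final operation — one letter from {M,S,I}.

step 1: P1: load  L0  ⟶  IS  (L0)  txn=BusRd  M[L0]=90
step 2: P0: load  L0  ⟶  SS  (L0)  txn=BusRd  M[L0]=90
step 3: P1: store L2 := 24  ⟶  IM  (L2)  txn=BusRdX  M[L2]=60
step 4: P1: load  L0  ⟶  SS  (L0)  txn=∅  M[L0]=90
step 5: P1: load  L3  ⟶  IS  (L3)  txn=BusRd  M[L3]=60
step 6: P0: load  L0  ⟶  SS  (L0)  txn=∅  M[L0]=90
step 7: P1: store L0 := 35  ⟶  IM  (L0)  txn=BusRdX  M[L0]=90
step 8: P0: store L0 := 11  ⟶  MI  (L0)  txn=BusRdX+Flush  M[L0]=35
step 9: P0: store L0 := 60  ⟶  MI  (L0)  txn=∅  M[L0]=35
step 10: P0: load  L0  ⟶  MI  (L0)  txn=∅  M[L0]=35
step 11: P1: load  L0  ⟶  SS  (L0)  txn=BusRd+Flush  M[L0]=60
step 12: P1: load  L0  ⟶  SS  (L0)  txn=∅  M[L0]=60
step 13: P0: load  L0  ⟶  SS  (L0)  txn=∅  M[L0]=60
step 14: P0: load  L2  ⟶  SS  (L2)  txn=BusRd+Flush  M[L2]=24

state = S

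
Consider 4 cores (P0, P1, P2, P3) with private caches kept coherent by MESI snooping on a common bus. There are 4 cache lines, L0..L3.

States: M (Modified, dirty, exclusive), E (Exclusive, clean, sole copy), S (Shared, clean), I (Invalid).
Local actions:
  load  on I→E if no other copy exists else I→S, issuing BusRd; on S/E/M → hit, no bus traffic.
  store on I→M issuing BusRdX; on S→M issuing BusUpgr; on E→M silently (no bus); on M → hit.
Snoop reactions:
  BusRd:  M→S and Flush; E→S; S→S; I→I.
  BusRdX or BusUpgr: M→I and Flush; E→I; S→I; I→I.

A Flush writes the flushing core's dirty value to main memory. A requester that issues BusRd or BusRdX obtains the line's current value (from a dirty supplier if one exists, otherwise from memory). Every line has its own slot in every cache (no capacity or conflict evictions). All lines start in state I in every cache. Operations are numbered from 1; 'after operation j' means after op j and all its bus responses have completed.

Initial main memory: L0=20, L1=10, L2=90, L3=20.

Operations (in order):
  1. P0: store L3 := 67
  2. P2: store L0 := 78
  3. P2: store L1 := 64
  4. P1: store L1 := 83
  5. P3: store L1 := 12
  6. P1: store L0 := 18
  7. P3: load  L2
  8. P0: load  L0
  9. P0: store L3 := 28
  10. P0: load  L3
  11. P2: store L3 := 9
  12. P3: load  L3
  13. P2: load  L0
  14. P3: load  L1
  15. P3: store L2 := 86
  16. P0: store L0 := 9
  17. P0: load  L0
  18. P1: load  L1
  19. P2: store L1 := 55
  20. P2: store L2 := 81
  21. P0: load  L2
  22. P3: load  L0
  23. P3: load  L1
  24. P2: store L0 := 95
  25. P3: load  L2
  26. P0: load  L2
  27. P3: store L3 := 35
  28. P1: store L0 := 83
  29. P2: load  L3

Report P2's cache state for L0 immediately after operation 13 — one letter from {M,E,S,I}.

state = S

step 1: P0: store L3 := 67  ⟶  MIII  (L3)  txn=BusRdX  M[L3]=20
step 2: P2: store L0 := 78  ⟶  IIMI  (L0)  txn=BusRdX  M[L0]=20
step 3: P2: store L1 := 64  ⟶  IIMI  (L1)  txn=BusRdX  M[L1]=10
step 4: P1: store L1 := 83  ⟶  IMII  (L1)  txn=BusRdX+Flush  M[L1]=64
step 5: P3: store L1 := 12  ⟶  IIIM  (L1)  txn=BusRdX+Flush  M[L1]=83
step 6: P1: store L0 := 18  ⟶  IMII  (L0)  txn=BusRdX+Flush  M[L0]=78
step 7: P3: load  L2  ⟶  IIIE  (L2)  txn=BusRd  M[L2]=90
step 8: P0: load  L0  ⟶  SSII  (L0)  txn=BusRd+Flush  M[L0]=18
step 9: P0: store L3 := 28  ⟶  MIII  (L3)  txn=∅  M[L3]=20
step 10: P0: load  L3  ⟶  MIII  (L3)  txn=∅  M[L3]=20
step 11: P2: store L3 := 9  ⟶  IIMI  (L3)  txn=BusRdX+Flush  M[L3]=28
step 12: P3: load  L3  ⟶  IISS  (L3)  txn=BusRd+Flush  M[L3]=9
step 13: P2: load  L0  ⟶  SSSI  (L0)  txn=BusRd  M[L0]=18
step 14: P3: load  L1  ⟶  IIIM  (L1)  txn=∅  M[L1]=83
step 15: P3: store L2 := 86  ⟶  IIIM  (L2)  txn=∅  M[L2]=90
step 16: P0: store L0 := 9  ⟶  MIII  (L0)  txn=BusUpgr  M[L0]=18
step 17: P0: load  L0  ⟶  MIII  (L0)  txn=∅  M[L0]=18
step 18: P1: load  L1  ⟶  ISIS  (L1)  txn=BusRd+Flush  M[L1]=12
step 19: P2: store L1 := 55  ⟶  IIMI  (L1)  txn=BusRdX  M[L1]=12
step 20: P2: store L2 := 81  ⟶  IIMI  (L2)  txn=BusRdX+Flush  M[L2]=86
step 21: P0: load  L2  ⟶  SISI  (L2)  txn=BusRd+Flush  M[L2]=81
step 22: P3: load  L0  ⟶  SIIS  (L0)  txn=BusRd+Flush  M[L0]=9
step 23: P3: load  L1  ⟶  IISS  (L1)  txn=BusRd+Flush  M[L1]=55
step 24: P2: store L0 := 95  ⟶  IIMI  (L0)  txn=BusRdX  M[L0]=9
step 25: P3: load  L2  ⟶  SISS  (L2)  txn=BusRd  M[L2]=81
step 26: P0: load  L2  ⟶  SISS  (L2)  txn=∅  M[L2]=81
step 27: P3: store L3 := 35  ⟶  IIIM  (L3)  txn=BusUpgr  M[L3]=9
step 28: P1: store L0 := 83  ⟶  IMII  (L0)  txn=BusRdX+Flush  M[L0]=95
step 29: P2: load  L3  ⟶  IISS  (L3)  txn=BusRd+Flush  M[L3]=35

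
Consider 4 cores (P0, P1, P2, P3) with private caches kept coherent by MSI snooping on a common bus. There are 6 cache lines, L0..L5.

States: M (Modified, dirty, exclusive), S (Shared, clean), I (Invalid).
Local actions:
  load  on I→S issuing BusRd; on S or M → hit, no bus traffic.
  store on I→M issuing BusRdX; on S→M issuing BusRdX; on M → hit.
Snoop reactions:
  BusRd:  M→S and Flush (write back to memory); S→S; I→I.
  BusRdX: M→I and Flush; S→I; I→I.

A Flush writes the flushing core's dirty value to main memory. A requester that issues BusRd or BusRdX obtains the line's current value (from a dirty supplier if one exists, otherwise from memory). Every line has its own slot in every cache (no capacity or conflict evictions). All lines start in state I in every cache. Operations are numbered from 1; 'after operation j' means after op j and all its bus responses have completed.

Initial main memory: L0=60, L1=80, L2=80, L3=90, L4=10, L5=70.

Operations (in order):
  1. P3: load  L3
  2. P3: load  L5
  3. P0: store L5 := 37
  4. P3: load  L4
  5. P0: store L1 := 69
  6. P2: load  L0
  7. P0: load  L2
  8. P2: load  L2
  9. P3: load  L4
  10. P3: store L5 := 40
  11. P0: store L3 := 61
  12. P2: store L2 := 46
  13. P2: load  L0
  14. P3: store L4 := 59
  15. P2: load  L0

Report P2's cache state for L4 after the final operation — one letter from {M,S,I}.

state = I

1. P3: load  L3  bus=[BusRd]  L3: P0=I P1=I P2=I P3=S  mem[L3]=90
2. P3: load  L5  bus=[BusRd]  L5: P0=I P1=I P2=I P3=S  mem[L5]=70
3. P0: store L5 := 37  bus=[BusRdX]  L5: P0=M P1=I P2=I P3=I  mem[L5]=70
4. P3: load  L4  bus=[BusRd]  L4: P0=I P1=I P2=I P3=S  mem[L4]=10
5. P0: store L1 := 69  bus=[BusRdX]  L1: P0=M P1=I P2=I P3=I  mem[L1]=80
6. P2: load  L0  bus=[BusRd]  L0: P0=I P1=I P2=S P3=I  mem[L0]=60
7. P0: load  L2  bus=[BusRd]  L2: P0=S P1=I P2=I P3=I  mem[L2]=80
8. P2: load  L2  bus=[BusRd]  L2: P0=S P1=I P2=S P3=I  mem[L2]=80
9. P3: load  L4  bus=[-]  L4: P0=I P1=I P2=I P3=S  mem[L4]=10
10. P3: store L5 := 40  bus=[BusRdX,Flush]  L5: P0=I P1=I P2=I P3=M  mem[L5]=37
11. P0: store L3 := 61  bus=[BusRdX]  L3: P0=M P1=I P2=I P3=I  mem[L3]=90
12. P2: store L2 := 46  bus=[BusRdX]  L2: P0=I P1=I P2=M P3=I  mem[L2]=80
13. P2: load  L0  bus=[-]  L0: P0=I P1=I P2=S P3=I  mem[L0]=60
14. P3: store L4 := 59  bus=[BusRdX]  L4: P0=I P1=I P2=I P3=M  mem[L4]=10
15. P2: load  L0  bus=[-]  L0: P0=I P1=I P2=S P3=I  mem[L0]=60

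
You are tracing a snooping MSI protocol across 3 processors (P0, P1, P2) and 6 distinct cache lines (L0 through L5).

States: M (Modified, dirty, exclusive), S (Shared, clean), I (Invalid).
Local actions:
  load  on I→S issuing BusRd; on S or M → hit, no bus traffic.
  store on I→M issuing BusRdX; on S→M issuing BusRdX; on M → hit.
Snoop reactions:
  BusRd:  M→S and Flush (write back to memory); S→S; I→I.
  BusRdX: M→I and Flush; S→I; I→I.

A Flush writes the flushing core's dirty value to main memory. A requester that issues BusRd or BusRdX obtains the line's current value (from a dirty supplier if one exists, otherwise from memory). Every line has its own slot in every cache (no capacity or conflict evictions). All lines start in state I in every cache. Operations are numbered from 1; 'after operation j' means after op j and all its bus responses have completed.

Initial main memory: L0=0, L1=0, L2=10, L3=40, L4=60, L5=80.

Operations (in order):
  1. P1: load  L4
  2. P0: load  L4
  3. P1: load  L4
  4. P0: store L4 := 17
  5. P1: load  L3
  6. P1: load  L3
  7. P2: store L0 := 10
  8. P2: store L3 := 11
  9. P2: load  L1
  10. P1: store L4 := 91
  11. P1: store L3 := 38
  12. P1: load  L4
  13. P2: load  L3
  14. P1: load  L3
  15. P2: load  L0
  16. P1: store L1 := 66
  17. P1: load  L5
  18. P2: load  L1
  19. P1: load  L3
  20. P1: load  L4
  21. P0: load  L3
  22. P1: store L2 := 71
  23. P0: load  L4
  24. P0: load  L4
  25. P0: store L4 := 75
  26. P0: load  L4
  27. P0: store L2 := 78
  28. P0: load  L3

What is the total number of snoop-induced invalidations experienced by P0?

invalidations = 1

1. P1: load  L4  bus=[BusRd]  L4: P0=I P1=S P2=I  mem[L4]=60
2. P0: load  L4  bus=[BusRd]  L4: P0=S P1=S P2=I  mem[L4]=60
3. P1: load  L4  bus=[-]  L4: P0=S P1=S P2=I  mem[L4]=60
4. P0: store L4 := 17  bus=[BusRdX]  L4: P0=M P1=I P2=I  mem[L4]=60
5. P1: load  L3  bus=[BusRd]  L3: P0=I P1=S P2=I  mem[L3]=40
6. P1: load  L3  bus=[-]  L3: P0=I P1=S P2=I  mem[L3]=40
7. P2: store L0 := 10  bus=[BusRdX]  L0: P0=I P1=I P2=M  mem[L0]=0
8. P2: store L3 := 11  bus=[BusRdX]  L3: P0=I P1=I P2=M  mem[L3]=40
9. P2: load  L1  bus=[BusRd]  L1: P0=I P1=I P2=S  mem[L1]=0
10. P1: store L4 := 91  bus=[BusRdX,Flush]  L4: P0=I P1=M P2=I  mem[L4]=17
11. P1: store L3 := 38  bus=[BusRdX,Flush]  L3: P0=I P1=M P2=I  mem[L3]=11
12. P1: load  L4  bus=[-]  L4: P0=I P1=M P2=I  mem[L4]=17
13. P2: load  L3  bus=[BusRd,Flush]  L3: P0=I P1=S P2=S  mem[L3]=38
14. P1: load  L3  bus=[-]  L3: P0=I P1=S P2=S  mem[L3]=38
15. P2: load  L0  bus=[-]  L0: P0=I P1=I P2=M  mem[L0]=0
16. P1: store L1 := 66  bus=[BusRdX]  L1: P0=I P1=M P2=I  mem[L1]=0
17. P1: load  L5  bus=[BusRd]  L5: P0=I P1=S P2=I  mem[L5]=80
18. P2: load  L1  bus=[BusRd,Flush]  L1: P0=I P1=S P2=S  mem[L1]=66
19. P1: load  L3  bus=[-]  L3: P0=I P1=S P2=S  mem[L3]=38
20. P1: load  L4  bus=[-]  L4: P0=I P1=M P2=I  mem[L4]=17
21. P0: load  L3  bus=[BusRd]  L3: P0=S P1=S P2=S  mem[L3]=38
22. P1: store L2 := 71  bus=[BusRdX]  L2: P0=I P1=M P2=I  mem[L2]=10
23. P0: load  L4  bus=[BusRd,Flush]  L4: P0=S P1=S P2=I  mem[L4]=91
24. P0: load  L4  bus=[-]  L4: P0=S P1=S P2=I  mem[L4]=91
25. P0: store L4 := 75  bus=[BusRdX]  L4: P0=M P1=I P2=I  mem[L4]=91
26. P0: load  L4  bus=[-]  L4: P0=M P1=I P2=I  mem[L4]=91
27. P0: store L2 := 78  bus=[BusRdX,Flush]  L2: P0=M P1=I P2=I  mem[L2]=71
28. P0: load  L3  bus=[-]  L3: P0=S P1=S P2=S  mem[L3]=38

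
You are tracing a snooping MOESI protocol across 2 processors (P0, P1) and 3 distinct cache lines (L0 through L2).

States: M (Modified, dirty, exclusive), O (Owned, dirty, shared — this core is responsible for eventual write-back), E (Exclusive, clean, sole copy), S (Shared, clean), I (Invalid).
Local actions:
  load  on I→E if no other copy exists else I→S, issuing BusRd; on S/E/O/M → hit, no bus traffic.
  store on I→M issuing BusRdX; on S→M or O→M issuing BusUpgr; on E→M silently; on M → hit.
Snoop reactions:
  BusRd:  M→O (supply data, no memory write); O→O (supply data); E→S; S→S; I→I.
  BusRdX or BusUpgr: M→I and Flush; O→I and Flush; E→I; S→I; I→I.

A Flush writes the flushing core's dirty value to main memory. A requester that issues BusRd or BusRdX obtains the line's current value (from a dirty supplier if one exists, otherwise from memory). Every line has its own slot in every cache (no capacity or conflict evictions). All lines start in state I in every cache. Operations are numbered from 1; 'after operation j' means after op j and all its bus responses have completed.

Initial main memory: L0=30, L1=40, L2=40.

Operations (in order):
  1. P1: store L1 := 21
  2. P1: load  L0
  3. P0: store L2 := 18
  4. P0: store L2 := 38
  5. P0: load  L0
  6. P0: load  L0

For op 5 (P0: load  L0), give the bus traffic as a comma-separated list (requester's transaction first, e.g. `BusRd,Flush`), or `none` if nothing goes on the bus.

1. P1: store L1 := 21  bus=[BusRdX]  L1: P0=I P1=M  mem[L1]=40
2. P1: load  L0  bus=[BusRd]  L0: P0=I P1=E  mem[L0]=30
3. P0: store L2 := 18  bus=[BusRdX]  L2: P0=M P1=I  mem[L2]=40
4. P0: store L2 := 38  bus=[-]  L2: P0=M P1=I  mem[L2]=40
5. P0: load  L0  bus=[BusRd]  L0: P0=S P1=S  mem[L0]=30
6. P0: load  L0  bus=[-]  L0: P0=S P1=S  mem[L0]=30

bus = BusRd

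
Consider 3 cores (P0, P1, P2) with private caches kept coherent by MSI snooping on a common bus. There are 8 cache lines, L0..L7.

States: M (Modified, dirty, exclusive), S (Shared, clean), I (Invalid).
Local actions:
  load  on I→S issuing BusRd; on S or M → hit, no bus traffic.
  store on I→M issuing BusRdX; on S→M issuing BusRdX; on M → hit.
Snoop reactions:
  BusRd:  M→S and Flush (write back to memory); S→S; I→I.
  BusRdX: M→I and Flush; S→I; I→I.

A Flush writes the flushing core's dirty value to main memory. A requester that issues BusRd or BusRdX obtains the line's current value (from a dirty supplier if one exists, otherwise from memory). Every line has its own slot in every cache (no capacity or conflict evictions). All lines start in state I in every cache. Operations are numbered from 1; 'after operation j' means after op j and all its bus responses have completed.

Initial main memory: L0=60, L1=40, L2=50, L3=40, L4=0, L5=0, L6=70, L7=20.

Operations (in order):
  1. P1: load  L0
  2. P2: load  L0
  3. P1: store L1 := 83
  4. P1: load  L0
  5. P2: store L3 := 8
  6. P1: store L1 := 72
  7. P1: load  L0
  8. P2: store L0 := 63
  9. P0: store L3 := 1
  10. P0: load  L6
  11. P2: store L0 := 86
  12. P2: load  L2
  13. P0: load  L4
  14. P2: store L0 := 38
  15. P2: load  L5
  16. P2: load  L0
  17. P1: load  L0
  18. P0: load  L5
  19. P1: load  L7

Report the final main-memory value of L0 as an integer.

memory[L0] = 38

  op1 P1: load  L0 → I/S/I on L0; bus BusRd; mem=60
  op2 P2: load  L0 → I/S/S on L0; bus BusRd; mem=60
  op3 P1: store L1 := 83 → I/M/I on L1; bus BusRdX; mem=40
  op4 P1: load  L0 → I/S/S on L0; bus (none); mem=60
  op5 P2: store L3 := 8 → I/I/M on L3; bus BusRdX; mem=40
  op6 P1: store L1 := 72 → I/M/I on L1; bus (none); mem=40
  op7 P1: load  L0 → I/S/S on L0; bus (none); mem=60
  op8 P2: store L0 := 63 → I/I/M on L0; bus BusRdX; mem=60
  op9 P0: store L3 := 1 → M/I/I on L3; bus BusRdX Flush; mem=8
  op10 P0: load  L6 → S/I/I on L6; bus BusRd; mem=70
  op11 P2: store L0 := 86 → I/I/M on L0; bus (none); mem=60
  op12 P2: load  L2 → I/I/S on L2; bus BusRd; mem=50
  op13 P0: load  L4 → S/I/I on L4; bus BusRd; mem=0
  op14 P2: store L0 := 38 → I/I/M on L0; bus (none); mem=60
  op15 P2: load  L5 → I/I/S on L5; bus BusRd; mem=0
  op16 P2: load  L0 → I/I/M on L0; bus (none); mem=60
  op17 P1: load  L0 → I/S/S on L0; bus BusRd Flush; mem=38
  op18 P0: load  L5 → S/I/S on L5; bus BusRd; mem=0
  op19 P1: load  L7 → I/S/I on L7; bus BusRd; mem=20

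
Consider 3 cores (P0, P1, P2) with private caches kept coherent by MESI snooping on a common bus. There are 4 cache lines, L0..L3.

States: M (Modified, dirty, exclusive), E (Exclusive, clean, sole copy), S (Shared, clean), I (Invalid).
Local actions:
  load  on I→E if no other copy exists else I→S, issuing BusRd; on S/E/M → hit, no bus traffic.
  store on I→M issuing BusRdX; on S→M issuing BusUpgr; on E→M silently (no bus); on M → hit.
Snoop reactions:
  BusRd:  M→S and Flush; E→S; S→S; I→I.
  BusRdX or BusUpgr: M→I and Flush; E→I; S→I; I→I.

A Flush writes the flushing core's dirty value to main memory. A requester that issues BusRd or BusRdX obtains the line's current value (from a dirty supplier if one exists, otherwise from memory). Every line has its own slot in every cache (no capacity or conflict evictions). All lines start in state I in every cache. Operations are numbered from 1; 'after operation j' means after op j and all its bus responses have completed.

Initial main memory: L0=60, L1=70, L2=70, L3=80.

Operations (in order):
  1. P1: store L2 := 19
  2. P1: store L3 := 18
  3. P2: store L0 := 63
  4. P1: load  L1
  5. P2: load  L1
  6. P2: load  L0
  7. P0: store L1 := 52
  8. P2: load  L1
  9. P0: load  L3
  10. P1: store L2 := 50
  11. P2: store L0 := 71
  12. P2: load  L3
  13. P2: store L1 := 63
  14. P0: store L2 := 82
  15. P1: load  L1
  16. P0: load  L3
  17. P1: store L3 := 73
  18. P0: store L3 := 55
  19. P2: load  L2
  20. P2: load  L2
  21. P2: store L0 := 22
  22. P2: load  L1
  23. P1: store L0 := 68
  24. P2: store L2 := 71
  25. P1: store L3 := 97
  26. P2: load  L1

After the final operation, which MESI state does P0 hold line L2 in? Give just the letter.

state = I

[1] P1: store L2 := 19 | P0:I, P1:M(19), P2:I | bus: BusRdX
[2] P1: store L3 := 18 | P0:I, P1:M(18), P2:I | bus: BusRdX
[3] P2: store L0 := 63 | P0:I, P1:I, P2:M(63) | bus: BusRdX
[4] P1: load  L1 | P0:I, P1:E(70), P2:I | bus: BusRd
[5] P2: load  L1 | P0:I, P1:S(70), P2:S(70) | bus: BusRd
[6] P2: load  L0 | P0:I, P1:I, P2:M(63) | bus: none
[7] P0: store L1 := 52 | P0:M(52), P1:I, P2:I | bus: BusRdX
[8] P2: load  L1 | P0:S(52), P1:I, P2:S(52) | bus: BusRd,Flush
[9] P0: load  L3 | P0:S(18), P1:S(18), P2:I | bus: BusRd,Flush
[10] P1: store L2 := 50 | P0:I, P1:M(50), P2:I | bus: none
[11] P2: store L0 := 71 | P0:I, P1:I, P2:M(71) | bus: none
[12] P2: load  L3 | P0:S(18), P1:S(18), P2:S(18) | bus: BusRd
[13] P2: store L1 := 63 | P0:I, P1:I, P2:M(63) | bus: BusUpgr
[14] P0: store L2 := 82 | P0:M(82), P1:I, P2:I | bus: BusRdX,Flush
[15] P1: load  L1 | P0:I, P1:S(63), P2:S(63) | bus: BusRd,Flush
[16] P0: load  L3 | P0:S(18), P1:S(18), P2:S(18) | bus: none
[17] P1: store L3 := 73 | P0:I, P1:M(73), P2:I | bus: BusUpgr
[18] P0: store L3 := 55 | P0:M(55), P1:I, P2:I | bus: BusRdX,Flush
[19] P2: load  L2 | P0:S(82), P1:I, P2:S(82) | bus: BusRd,Flush
[20] P2: load  L2 | P0:S(82), P1:I, P2:S(82) | bus: none
[21] P2: store L0 := 22 | P0:I, P1:I, P2:M(22) | bus: none
[22] P2: load  L1 | P0:I, P1:S(63), P2:S(63) | bus: none
[23] P1: store L0 := 68 | P0:I, P1:M(68), P2:I | bus: BusRdX,Flush
[24] P2: store L2 := 71 | P0:I, P1:I, P2:M(71) | bus: BusUpgr
[25] P1: store L3 := 97 | P0:I, P1:M(97), P2:I | bus: BusRdX,Flush
[26] P2: load  L1 | P0:I, P1:S(63), P2:S(63) | bus: none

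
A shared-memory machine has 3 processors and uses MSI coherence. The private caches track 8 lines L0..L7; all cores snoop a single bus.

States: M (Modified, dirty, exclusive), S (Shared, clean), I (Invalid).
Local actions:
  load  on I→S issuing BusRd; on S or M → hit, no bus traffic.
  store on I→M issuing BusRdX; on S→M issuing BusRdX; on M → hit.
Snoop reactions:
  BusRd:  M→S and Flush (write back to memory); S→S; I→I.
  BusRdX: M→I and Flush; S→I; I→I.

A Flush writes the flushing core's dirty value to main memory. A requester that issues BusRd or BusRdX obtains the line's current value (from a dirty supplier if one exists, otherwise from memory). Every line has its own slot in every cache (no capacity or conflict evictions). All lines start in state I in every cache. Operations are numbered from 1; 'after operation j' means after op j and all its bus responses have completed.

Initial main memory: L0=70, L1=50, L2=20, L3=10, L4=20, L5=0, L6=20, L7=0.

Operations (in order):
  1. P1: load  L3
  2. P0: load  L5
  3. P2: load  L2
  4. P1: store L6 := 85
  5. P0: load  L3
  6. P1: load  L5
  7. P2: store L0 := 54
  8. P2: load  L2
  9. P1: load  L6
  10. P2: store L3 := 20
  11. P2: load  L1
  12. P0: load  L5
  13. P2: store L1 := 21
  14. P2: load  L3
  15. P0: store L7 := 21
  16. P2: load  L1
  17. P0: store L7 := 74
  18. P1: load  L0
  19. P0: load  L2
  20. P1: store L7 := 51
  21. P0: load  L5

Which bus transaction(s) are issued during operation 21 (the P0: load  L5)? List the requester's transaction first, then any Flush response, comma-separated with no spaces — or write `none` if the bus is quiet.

bus = none

step 1: P1: load  L3  ⟶  ISI  (L3)  txn=BusRd  M[L3]=10
step 2: P0: load  L5  ⟶  SII  (L5)  txn=BusRd  M[L5]=0
step 3: P2: load  L2  ⟶  IIS  (L2)  txn=BusRd  M[L2]=20
step 4: P1: store L6 := 85  ⟶  IMI  (L6)  txn=BusRdX  M[L6]=20
step 5: P0: load  L3  ⟶  SSI  (L3)  txn=BusRd  M[L3]=10
step 6: P1: load  L5  ⟶  SSI  (L5)  txn=BusRd  M[L5]=0
step 7: P2: store L0 := 54  ⟶  IIM  (L0)  txn=BusRdX  M[L0]=70
step 8: P2: load  L2  ⟶  IIS  (L2)  txn=∅  M[L2]=20
step 9: P1: load  L6  ⟶  IMI  (L6)  txn=∅  M[L6]=20
step 10: P2: store L3 := 20  ⟶  IIM  (L3)  txn=BusRdX  M[L3]=10
step 11: P2: load  L1  ⟶  IIS  (L1)  txn=BusRd  M[L1]=50
step 12: P0: load  L5  ⟶  SSI  (L5)  txn=∅  M[L5]=0
step 13: P2: store L1 := 21  ⟶  IIM  (L1)  txn=BusRdX  M[L1]=50
step 14: P2: load  L3  ⟶  IIM  (L3)  txn=∅  M[L3]=10
step 15: P0: store L7 := 21  ⟶  MII  (L7)  txn=BusRdX  M[L7]=0
step 16: P2: load  L1  ⟶  IIM  (L1)  txn=∅  M[L1]=50
step 17: P0: store L7 := 74  ⟶  MII  (L7)  txn=∅  M[L7]=0
step 18: P1: load  L0  ⟶  ISS  (L0)  txn=BusRd+Flush  M[L0]=54
step 19: P0: load  L2  ⟶  SIS  (L2)  txn=BusRd  M[L2]=20
step 20: P1: store L7 := 51  ⟶  IMI  (L7)  txn=BusRdX+Flush  M[L7]=74
step 21: P0: load  L5  ⟶  SSI  (L5)  txn=∅  M[L5]=0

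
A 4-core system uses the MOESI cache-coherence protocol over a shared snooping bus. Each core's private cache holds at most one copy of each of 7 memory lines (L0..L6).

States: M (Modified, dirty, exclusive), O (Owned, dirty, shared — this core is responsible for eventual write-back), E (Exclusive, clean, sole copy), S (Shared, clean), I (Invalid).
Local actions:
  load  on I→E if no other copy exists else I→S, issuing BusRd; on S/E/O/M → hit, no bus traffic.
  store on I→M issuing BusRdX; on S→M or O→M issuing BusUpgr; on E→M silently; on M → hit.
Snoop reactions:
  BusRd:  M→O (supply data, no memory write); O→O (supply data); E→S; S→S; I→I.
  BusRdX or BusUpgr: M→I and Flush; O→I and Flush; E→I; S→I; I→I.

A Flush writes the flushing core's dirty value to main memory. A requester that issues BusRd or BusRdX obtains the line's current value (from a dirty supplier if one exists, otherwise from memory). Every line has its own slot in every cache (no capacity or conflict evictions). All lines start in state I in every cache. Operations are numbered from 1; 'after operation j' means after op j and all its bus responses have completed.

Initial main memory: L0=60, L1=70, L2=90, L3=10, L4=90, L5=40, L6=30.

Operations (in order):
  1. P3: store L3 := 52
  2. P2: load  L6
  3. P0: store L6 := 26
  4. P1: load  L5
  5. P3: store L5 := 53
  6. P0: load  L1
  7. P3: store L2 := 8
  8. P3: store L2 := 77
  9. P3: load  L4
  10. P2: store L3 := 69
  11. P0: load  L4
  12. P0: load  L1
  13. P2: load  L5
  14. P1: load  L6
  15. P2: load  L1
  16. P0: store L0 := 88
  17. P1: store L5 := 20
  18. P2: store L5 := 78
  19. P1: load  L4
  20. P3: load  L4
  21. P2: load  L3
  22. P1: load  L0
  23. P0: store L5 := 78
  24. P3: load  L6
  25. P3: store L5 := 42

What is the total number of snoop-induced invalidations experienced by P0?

invalidations = 1

step 1: P3: store L3 := 52  ⟶  IIIM  (L3)  txn=BusRdX  M[L3]=10
step 2: P2: load  L6  ⟶  IIEI  (L6)  txn=BusRd  M[L6]=30
step 3: P0: store L6 := 26  ⟶  MIII  (L6)  txn=BusRdX  M[L6]=30
step 4: P1: load  L5  ⟶  IEII  (L5)  txn=BusRd  M[L5]=40
step 5: P3: store L5 := 53  ⟶  IIIM  (L5)  txn=BusRdX  M[L5]=40
step 6: P0: load  L1  ⟶  EIII  (L1)  txn=BusRd  M[L1]=70
step 7: P3: store L2 := 8  ⟶  IIIM  (L2)  txn=BusRdX  M[L2]=90
step 8: P3: store L2 := 77  ⟶  IIIM  (L2)  txn=∅  M[L2]=90
step 9: P3: load  L4  ⟶  IIIE  (L4)  txn=BusRd  M[L4]=90
step 10: P2: store L3 := 69  ⟶  IIMI  (L3)  txn=BusRdX+Flush  M[L3]=52
step 11: P0: load  L4  ⟶  SIIS  (L4)  txn=BusRd  M[L4]=90
step 12: P0: load  L1  ⟶  EIII  (L1)  txn=∅  M[L1]=70
step 13: P2: load  L5  ⟶  IISO  (L5)  txn=BusRd  M[L5]=40
step 14: P1: load  L6  ⟶  OSII  (L6)  txn=BusRd  M[L6]=30
step 15: P2: load  L1  ⟶  SISI  (L1)  txn=BusRd  M[L1]=70
step 16: P0: store L0 := 88  ⟶  MIII  (L0)  txn=BusRdX  M[L0]=60
step 17: P1: store L5 := 20  ⟶  IMII  (L5)  txn=BusRdX+Flush  M[L5]=53
step 18: P2: store L5 := 78  ⟶  IIMI  (L5)  txn=BusRdX+Flush  M[L5]=20
step 19: P1: load  L4  ⟶  SSIS  (L4)  txn=BusRd  M[L4]=90
step 20: P3: load  L4  ⟶  SSIS  (L4)  txn=∅  M[L4]=90
step 21: P2: load  L3  ⟶  IIMI  (L3)  txn=∅  M[L3]=52
step 22: P1: load  L0  ⟶  OSII  (L0)  txn=BusRd  M[L0]=60
step 23: P0: store L5 := 78  ⟶  MIII  (L5)  txn=BusRdX+Flush  M[L5]=78
step 24: P3: load  L6  ⟶  OSIS  (L6)  txn=BusRd  M[L6]=30
step 25: P3: store L5 := 42  ⟶  IIIM  (L5)  txn=BusRdX+Flush  M[L5]=78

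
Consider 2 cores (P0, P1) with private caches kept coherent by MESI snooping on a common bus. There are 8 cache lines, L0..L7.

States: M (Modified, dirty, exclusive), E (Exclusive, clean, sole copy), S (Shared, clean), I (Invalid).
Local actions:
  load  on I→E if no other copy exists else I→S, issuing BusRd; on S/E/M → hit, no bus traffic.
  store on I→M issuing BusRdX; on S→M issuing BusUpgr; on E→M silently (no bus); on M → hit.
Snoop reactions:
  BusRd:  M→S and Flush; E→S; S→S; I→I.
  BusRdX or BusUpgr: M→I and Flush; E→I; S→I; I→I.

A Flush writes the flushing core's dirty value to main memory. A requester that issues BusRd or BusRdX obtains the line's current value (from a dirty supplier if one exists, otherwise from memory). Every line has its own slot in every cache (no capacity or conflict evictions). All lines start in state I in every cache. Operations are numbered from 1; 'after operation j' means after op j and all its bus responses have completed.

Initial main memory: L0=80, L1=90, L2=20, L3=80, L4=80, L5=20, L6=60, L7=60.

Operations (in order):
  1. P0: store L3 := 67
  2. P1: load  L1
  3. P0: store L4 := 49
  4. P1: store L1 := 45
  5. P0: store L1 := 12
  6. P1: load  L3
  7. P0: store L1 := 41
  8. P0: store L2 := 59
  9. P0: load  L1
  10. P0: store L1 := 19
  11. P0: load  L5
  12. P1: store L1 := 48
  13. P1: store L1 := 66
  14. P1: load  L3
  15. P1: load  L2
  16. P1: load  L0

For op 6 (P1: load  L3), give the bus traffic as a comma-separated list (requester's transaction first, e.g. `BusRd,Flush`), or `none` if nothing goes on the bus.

bus = BusRd,Flush

step 1: P0: store L3 := 67  ⟶  MI  (L3)  txn=BusRdX  M[L3]=80
step 2: P1: load  L1  ⟶  IE  (L1)  txn=BusRd  M[L1]=90
step 3: P0: store L4 := 49  ⟶  MI  (L4)  txn=BusRdX  M[L4]=80
step 4: P1: store L1 := 45  ⟶  IM  (L1)  txn=∅  M[L1]=90
step 5: P0: store L1 := 12  ⟶  MI  (L1)  txn=BusRdX+Flush  M[L1]=45
step 6: P1: load  L3  ⟶  SS  (L3)  txn=BusRd+Flush  M[L3]=67
step 7: P0: store L1 := 41  ⟶  MI  (L1)  txn=∅  M[L1]=45
step 8: P0: store L2 := 59  ⟶  MI  (L2)  txn=BusRdX  M[L2]=20
step 9: P0: load  L1  ⟶  MI  (L1)  txn=∅  M[L1]=45
step 10: P0: store L1 := 19  ⟶  MI  (L1)  txn=∅  M[L1]=45
step 11: P0: load  L5  ⟶  EI  (L5)  txn=BusRd  M[L5]=20
step 12: P1: store L1 := 48  ⟶  IM  (L1)  txn=BusRdX+Flush  M[L1]=19
step 13: P1: store L1 := 66  ⟶  IM  (L1)  txn=∅  M[L1]=19
step 14: P1: load  L3  ⟶  SS  (L3)  txn=∅  M[L3]=67
step 15: P1: load  L2  ⟶  SS  (L2)  txn=BusRd+Flush  M[L2]=59
step 16: P1: load  L0  ⟶  IE  (L0)  txn=BusRd  M[L0]=80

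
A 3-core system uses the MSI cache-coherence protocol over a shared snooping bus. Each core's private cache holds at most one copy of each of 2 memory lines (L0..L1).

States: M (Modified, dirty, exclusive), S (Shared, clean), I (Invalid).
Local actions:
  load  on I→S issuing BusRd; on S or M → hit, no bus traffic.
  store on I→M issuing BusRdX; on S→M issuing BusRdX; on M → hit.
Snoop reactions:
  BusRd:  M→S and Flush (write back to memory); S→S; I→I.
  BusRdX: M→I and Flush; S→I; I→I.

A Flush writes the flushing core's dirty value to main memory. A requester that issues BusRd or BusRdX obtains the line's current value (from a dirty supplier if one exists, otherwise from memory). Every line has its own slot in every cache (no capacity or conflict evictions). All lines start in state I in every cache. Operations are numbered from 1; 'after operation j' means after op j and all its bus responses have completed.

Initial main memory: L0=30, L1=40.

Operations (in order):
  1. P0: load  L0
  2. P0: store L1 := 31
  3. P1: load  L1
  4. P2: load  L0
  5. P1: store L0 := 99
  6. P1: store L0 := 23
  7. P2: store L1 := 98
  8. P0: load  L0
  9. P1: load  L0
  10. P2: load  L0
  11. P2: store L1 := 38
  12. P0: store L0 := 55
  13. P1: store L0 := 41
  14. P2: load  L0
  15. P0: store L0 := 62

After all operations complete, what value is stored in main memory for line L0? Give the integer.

step 1: P0: load  L0  ⟶  SII  (L0)  txn=BusRd  M[L0]=30
step 2: P0: store L1 := 31  ⟶  MII  (L1)  txn=BusRdX  M[L1]=40
step 3: P1: load  L1  ⟶  SSI  (L1)  txn=BusRd+Flush  M[L1]=31
step 4: P2: load  L0  ⟶  SIS  (L0)  txn=BusRd  M[L0]=30
step 5: P1: store L0 := 99  ⟶  IMI  (L0)  txn=BusRdX  M[L0]=30
step 6: P1: store L0 := 23  ⟶  IMI  (L0)  txn=∅  M[L0]=30
step 7: P2: store L1 := 98  ⟶  IIM  (L1)  txn=BusRdX  M[L1]=31
step 8: P0: load  L0  ⟶  SSI  (L0)  txn=BusRd+Flush  M[L0]=23
step 9: P1: load  L0  ⟶  SSI  (L0)  txn=∅  M[L0]=23
step 10: P2: load  L0  ⟶  SSS  (L0)  txn=BusRd  M[L0]=23
step 11: P2: store L1 := 38  ⟶  IIM  (L1)  txn=∅  M[L1]=31
step 12: P0: store L0 := 55  ⟶  MII  (L0)  txn=BusRdX  M[L0]=23
step 13: P1: store L0 := 41  ⟶  IMI  (L0)  txn=BusRdX+Flush  M[L0]=55
step 14: P2: load  L0  ⟶  ISS  (L0)  txn=BusRd+Flush  M[L0]=41
step 15: P0: store L0 := 62  ⟶  MII  (L0)  txn=BusRdX  M[L0]=41

memory[L0] = 41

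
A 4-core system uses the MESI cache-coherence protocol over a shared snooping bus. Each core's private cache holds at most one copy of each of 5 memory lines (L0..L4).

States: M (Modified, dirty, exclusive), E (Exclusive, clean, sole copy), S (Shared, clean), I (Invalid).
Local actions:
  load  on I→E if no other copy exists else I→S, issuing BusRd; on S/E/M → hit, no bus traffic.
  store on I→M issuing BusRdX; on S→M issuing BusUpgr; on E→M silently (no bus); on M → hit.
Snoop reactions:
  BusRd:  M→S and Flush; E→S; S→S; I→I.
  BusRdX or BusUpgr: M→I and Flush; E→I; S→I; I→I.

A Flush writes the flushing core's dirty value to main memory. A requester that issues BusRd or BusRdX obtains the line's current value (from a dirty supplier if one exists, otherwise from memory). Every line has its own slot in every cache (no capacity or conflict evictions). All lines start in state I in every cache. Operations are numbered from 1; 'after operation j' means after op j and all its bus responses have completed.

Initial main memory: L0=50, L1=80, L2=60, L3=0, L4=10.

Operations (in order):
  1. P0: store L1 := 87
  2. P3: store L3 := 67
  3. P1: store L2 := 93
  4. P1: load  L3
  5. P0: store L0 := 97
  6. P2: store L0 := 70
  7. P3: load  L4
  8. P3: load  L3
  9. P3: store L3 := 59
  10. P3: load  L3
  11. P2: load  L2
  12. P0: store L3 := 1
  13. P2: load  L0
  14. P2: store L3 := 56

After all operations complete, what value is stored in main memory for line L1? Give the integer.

memory[L1] = 80

step 1: P0: store L1 := 87  ⟶  MIII  (L1)  txn=BusRdX  M[L1]=80
step 2: P3: store L3 := 67  ⟶  IIIM  (L3)  txn=BusRdX  M[L3]=0
step 3: P1: store L2 := 93  ⟶  IMII  (L2)  txn=BusRdX  M[L2]=60
step 4: P1: load  L3  ⟶  ISIS  (L3)  txn=BusRd+Flush  M[L3]=67
step 5: P0: store L0 := 97  ⟶  MIII  (L0)  txn=BusRdX  M[L0]=50
step 6: P2: store L0 := 70  ⟶  IIMI  (L0)  txn=BusRdX+Flush  M[L0]=97
step 7: P3: load  L4  ⟶  IIIE  (L4)  txn=BusRd  M[L4]=10
step 8: P3: load  L3  ⟶  ISIS  (L3)  txn=∅  M[L3]=67
step 9: P3: store L3 := 59  ⟶  IIIM  (L3)  txn=BusUpgr  M[L3]=67
step 10: P3: load  L3  ⟶  IIIM  (L3)  txn=∅  M[L3]=67
step 11: P2: load  L2  ⟶  ISSI  (L2)  txn=BusRd+Flush  M[L2]=93
step 12: P0: store L3 := 1  ⟶  MIII  (L3)  txn=BusRdX+Flush  M[L3]=59
step 13: P2: load  L0  ⟶  IIMI  (L0)  txn=∅  M[L0]=97
step 14: P2: store L3 := 56  ⟶  IIMI  (L3)  txn=BusRdX+Flush  M[L3]=1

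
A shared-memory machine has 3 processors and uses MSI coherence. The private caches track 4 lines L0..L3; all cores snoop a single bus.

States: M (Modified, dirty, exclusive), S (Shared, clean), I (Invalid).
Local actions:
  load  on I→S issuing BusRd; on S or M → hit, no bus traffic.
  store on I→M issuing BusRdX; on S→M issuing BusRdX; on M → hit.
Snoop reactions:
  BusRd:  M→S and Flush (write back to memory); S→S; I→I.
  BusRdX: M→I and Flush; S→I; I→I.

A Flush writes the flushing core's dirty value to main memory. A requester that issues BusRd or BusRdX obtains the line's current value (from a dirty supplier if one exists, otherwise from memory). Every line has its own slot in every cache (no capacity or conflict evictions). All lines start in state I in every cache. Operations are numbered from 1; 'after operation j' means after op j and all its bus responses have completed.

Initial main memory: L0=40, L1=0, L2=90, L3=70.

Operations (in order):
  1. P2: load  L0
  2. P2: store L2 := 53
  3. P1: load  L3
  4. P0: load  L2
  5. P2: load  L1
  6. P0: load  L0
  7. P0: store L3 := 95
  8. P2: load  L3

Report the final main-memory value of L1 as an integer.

memory[L1] = 0

[1] P2: load  L0 | P0:I, P1:I, P2:S(40) | bus: BusRd
[2] P2: store L2 := 53 | P0:I, P1:I, P2:M(53) | bus: BusRdX
[3] P1: load  L3 | P0:I, P1:S(70), P2:I | bus: BusRd
[4] P0: load  L2 | P0:S(53), P1:I, P2:S(53) | bus: BusRd,Flush
[5] P2: load  L1 | P0:I, P1:I, P2:S(0) | bus: BusRd
[6] P0: load  L0 | P0:S(40), P1:I, P2:S(40) | bus: BusRd
[7] P0: store L3 := 95 | P0:M(95), P1:I, P2:I | bus: BusRdX
[8] P2: load  L3 | P0:S(95), P1:I, P2:S(95) | bus: BusRd,Flush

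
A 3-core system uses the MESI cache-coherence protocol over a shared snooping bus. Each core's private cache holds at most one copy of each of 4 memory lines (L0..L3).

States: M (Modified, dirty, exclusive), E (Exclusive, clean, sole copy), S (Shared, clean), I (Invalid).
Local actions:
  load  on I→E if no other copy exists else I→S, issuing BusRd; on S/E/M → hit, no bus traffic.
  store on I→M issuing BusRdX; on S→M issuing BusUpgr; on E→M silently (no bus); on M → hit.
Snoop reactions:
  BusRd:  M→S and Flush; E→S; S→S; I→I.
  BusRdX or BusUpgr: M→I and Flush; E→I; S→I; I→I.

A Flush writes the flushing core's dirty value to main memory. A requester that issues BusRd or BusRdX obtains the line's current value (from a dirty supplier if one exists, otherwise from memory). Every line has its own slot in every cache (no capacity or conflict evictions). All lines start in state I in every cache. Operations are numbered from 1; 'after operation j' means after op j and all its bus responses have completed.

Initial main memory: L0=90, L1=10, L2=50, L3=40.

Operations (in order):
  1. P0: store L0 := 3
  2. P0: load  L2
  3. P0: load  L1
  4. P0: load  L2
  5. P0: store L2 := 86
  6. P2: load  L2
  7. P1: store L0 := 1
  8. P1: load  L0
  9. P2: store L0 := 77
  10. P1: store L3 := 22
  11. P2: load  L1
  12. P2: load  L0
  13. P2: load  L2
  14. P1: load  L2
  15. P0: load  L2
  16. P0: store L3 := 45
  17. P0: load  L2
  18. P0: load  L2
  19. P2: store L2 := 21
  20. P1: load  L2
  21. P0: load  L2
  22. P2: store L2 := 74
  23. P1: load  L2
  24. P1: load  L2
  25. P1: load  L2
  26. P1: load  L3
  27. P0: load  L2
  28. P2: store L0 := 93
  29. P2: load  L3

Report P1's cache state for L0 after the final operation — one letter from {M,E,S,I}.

step 1: P0: store L0 := 3  ⟶  MII  (L0)  txn=BusRdX  M[L0]=90
step 2: P0: load  L2  ⟶  EII  (L2)  txn=BusRd  M[L2]=50
step 3: P0: load  L1  ⟶  EII  (L1)  txn=BusRd  M[L1]=10
step 4: P0: load  L2  ⟶  EII  (L2)  txn=∅  M[L2]=50
step 5: P0: store L2 := 86  ⟶  MII  (L2)  txn=∅  M[L2]=50
step 6: P2: load  L2  ⟶  SIS  (L2)  txn=BusRd+Flush  M[L2]=86
step 7: P1: store L0 := 1  ⟶  IMI  (L0)  txn=BusRdX+Flush  M[L0]=3
step 8: P1: load  L0  ⟶  IMI  (L0)  txn=∅  M[L0]=3
step 9: P2: store L0 := 77  ⟶  IIM  (L0)  txn=BusRdX+Flush  M[L0]=1
step 10: P1: store L3 := 22  ⟶  IMI  (L3)  txn=BusRdX  M[L3]=40
step 11: P2: load  L1  ⟶  SIS  (L1)  txn=BusRd  M[L1]=10
step 12: P2: load  L0  ⟶  IIM  (L0)  txn=∅  M[L0]=1
step 13: P2: load  L2  ⟶  SIS  (L2)  txn=∅  M[L2]=86
step 14: P1: load  L2  ⟶  SSS  (L2)  txn=BusRd  M[L2]=86
step 15: P0: load  L2  ⟶  SSS  (L2)  txn=∅  M[L2]=86
step 16: P0: store L3 := 45  ⟶  MII  (L3)  txn=BusRdX+Flush  M[L3]=22
step 17: P0: load  L2  ⟶  SSS  (L2)  txn=∅  M[L2]=86
step 18: P0: load  L2  ⟶  SSS  (L2)  txn=∅  M[L2]=86
step 19: P2: store L2 := 21  ⟶  IIM  (L2)  txn=BusUpgr  M[L2]=86
step 20: P1: load  L2  ⟶  ISS  (L2)  txn=BusRd+Flush  M[L2]=21
step 21: P0: load  L2  ⟶  SSS  (L2)  txn=BusRd  M[L2]=21
step 22: P2: store L2 := 74  ⟶  IIM  (L2)  txn=BusUpgr  M[L2]=21
step 23: P1: load  L2  ⟶  ISS  (L2)  txn=BusRd+Flush  M[L2]=74
step 24: P1: load  L2  ⟶  ISS  (L2)  txn=∅  M[L2]=74
step 25: P1: load  L2  ⟶  ISS  (L2)  txn=∅  M[L2]=74
step 26: P1: load  L3  ⟶  SSI  (L3)  txn=BusRd+Flush  M[L3]=45
step 27: P0: load  L2  ⟶  SSS  (L2)  txn=BusRd  M[L2]=74
step 28: P2: store L0 := 93  ⟶  IIM  (L0)  txn=∅  M[L0]=1
step 29: P2: load  L3  ⟶  SSS  (L3)  txn=BusRd  M[L3]=45

state = I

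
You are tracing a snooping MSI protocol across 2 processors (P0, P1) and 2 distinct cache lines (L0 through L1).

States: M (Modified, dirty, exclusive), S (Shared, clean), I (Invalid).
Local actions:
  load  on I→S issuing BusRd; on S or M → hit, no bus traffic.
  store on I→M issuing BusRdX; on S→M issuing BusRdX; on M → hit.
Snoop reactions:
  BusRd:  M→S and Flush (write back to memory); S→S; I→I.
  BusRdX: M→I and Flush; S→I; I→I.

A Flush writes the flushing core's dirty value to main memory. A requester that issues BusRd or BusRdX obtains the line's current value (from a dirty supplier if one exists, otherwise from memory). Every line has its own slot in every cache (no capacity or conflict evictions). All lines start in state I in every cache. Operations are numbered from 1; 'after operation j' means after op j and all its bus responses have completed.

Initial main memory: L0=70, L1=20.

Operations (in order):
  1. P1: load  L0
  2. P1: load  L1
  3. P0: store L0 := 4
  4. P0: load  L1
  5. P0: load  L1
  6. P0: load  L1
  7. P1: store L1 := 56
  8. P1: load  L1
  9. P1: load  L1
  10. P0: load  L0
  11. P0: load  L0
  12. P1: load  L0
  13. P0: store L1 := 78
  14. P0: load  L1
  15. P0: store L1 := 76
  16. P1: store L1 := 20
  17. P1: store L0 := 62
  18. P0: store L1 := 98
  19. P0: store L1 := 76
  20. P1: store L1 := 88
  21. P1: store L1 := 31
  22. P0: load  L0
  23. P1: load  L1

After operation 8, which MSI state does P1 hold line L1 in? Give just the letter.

state = M

  op1 P1: load  L0 → I/S on L0; bus BusRd; mem=70
  op2 P1: load  L1 → I/S on L1; bus BusRd; mem=20
  op3 P0: store L0 := 4 → M/I on L0; bus BusRdX; mem=70
  op4 P0: load  L1 → S/S on L1; bus BusRd; mem=20
  op5 P0: load  L1 → S/S on L1; bus (none); mem=20
  op6 P0: load  L1 → S/S on L1; bus (none); mem=20
  op7 P1: store L1 := 56 → I/M on L1; bus BusRdX; mem=20
  op8 P1: load  L1 → I/M on L1; bus (none); mem=20
  op9 P1: load  L1 → I/M on L1; bus (none); mem=20
  op10 P0: load  L0 → M/I on L0; bus (none); mem=70
  op11 P0: load  L0 → M/I on L0; bus (none); mem=70
  op12 P1: load  L0 → S/S on L0; bus BusRd Flush; mem=4
  op13 P0: store L1 := 78 → M/I on L1; bus BusRdX Flush; mem=56
  op14 P0: load  L1 → M/I on L1; bus (none); mem=56
  op15 P0: store L1 := 76 → M/I on L1; bus (none); mem=56
  op16 P1: store L1 := 20 → I/M on L1; bus BusRdX Flush; mem=76
  op17 P1: store L0 := 62 → I/M on L0; bus BusRdX; mem=4
  op18 P0: store L1 := 98 → M/I on L1; bus BusRdX Flush; mem=20
  op19 P0: store L1 := 76 → M/I on L1; bus (none); mem=20
  op20 P1: store L1 := 88 → I/M on L1; bus BusRdX Flush; mem=76
  op21 P1: store L1 := 31 → I/M on L1; bus (none); mem=76
  op22 P0: load  L0 → S/S on L0; bus BusRd Flush; mem=62
  op23 P1: load  L1 → I/M on L1; bus (none); mem=76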